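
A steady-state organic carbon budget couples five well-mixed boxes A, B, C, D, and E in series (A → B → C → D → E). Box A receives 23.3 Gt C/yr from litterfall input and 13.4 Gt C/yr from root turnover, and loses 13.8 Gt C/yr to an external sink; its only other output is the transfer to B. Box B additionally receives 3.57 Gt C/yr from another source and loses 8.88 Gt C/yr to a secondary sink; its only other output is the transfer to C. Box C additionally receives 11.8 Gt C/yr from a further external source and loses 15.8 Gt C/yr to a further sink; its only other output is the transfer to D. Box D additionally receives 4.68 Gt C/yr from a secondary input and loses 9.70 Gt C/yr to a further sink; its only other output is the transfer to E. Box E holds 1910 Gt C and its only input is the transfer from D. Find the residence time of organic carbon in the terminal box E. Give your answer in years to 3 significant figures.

223 yr

Box A: F(A→B) = (23.3 + 13.4) − 13.8 = 22.900 Gt C/yr.
Box B: F(B→C) = (22.900 + 3.57) − 8.88 = 17.590 Gt C/yr.
Box C: F(C→D) = (17.590 + 11.8) − 15.8 = 13.590 Gt C/yr.
Box D: F(D→E) = (13.590 + 4.68) − 9.70 = 8.5700 Gt C/yr.
Box E throughput = its input = 8.5700 Gt C/yr; τ = 1910 / 8.5700 = 222.9 yr.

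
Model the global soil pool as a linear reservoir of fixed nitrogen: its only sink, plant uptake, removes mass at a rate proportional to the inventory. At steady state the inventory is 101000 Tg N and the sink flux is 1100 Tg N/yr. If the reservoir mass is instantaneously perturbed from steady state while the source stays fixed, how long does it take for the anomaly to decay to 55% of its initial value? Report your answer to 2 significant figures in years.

55 yr

For a linear reservoir the anomaly decays as exp(−t/τ) with τ = M/F = 101000/1100 = 91.82 yr.
exp(−t/τ) = 0.55 ⇒ t = −τ ln(0.55) = 91.82 × 0.5978 = 54.89 yr.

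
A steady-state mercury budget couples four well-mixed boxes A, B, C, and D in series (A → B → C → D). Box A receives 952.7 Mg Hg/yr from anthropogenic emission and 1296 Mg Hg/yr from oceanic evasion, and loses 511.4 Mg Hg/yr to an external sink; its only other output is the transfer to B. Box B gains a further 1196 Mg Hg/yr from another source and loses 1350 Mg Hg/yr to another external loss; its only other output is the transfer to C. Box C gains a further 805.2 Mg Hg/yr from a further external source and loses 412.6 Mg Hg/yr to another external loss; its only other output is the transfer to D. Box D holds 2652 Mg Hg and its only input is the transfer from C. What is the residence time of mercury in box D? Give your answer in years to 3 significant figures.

Box A: F(A→B) = (952.7 + 1296) − 511.4 = 1737.3 Mg Hg/yr.
Box B: F(B→C) = (1737.3 + 1196) − 1350 = 1583.3 Mg Hg/yr.
Box C: F(C→D) = (1583.3 + 805.2) − 412.6 = 1975.9 Mg Hg/yr.
Box D throughput = its input = 1975.9 Mg Hg/yr; τ = 2652 / 1975.9 = 1.342 yr.

1.34 yr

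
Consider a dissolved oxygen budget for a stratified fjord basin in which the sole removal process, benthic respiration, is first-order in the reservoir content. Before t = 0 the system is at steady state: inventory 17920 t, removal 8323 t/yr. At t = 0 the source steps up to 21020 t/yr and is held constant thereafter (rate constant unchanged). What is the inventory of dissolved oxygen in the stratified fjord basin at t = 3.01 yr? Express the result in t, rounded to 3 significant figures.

τ = M₀/F₀ = 17920/8323 = 2.153 yr; rate constant k = 1/τ.
New steady state M_∞ = F₁/k = F₁·τ = 21020 × 2.153 = 45258 t.
M(t) = M_∞ + (M₀ − M_∞)·e^(−t/τ); t/τ = 3.01/2.153 = 1.398, so e^(−t/τ) = 0.2471.
M(t) = 45258 − 27340 × 0.2471 = 38503 t.

38500 t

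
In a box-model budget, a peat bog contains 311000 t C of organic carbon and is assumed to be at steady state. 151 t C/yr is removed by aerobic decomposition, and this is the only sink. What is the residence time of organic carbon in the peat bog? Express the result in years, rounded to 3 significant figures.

τ = M / F = 311000 / 151 = 2060 yr.

2060 yr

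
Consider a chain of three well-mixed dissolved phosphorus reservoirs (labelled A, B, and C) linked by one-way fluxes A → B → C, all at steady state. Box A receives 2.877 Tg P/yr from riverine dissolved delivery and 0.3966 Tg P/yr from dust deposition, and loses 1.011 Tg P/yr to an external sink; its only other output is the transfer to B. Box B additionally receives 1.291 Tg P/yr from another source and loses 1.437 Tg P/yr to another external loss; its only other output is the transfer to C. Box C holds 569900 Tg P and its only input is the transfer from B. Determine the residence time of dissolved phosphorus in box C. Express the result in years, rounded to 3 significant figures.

Box A: F(A→B) = (2.877 + 0.3966) − 1.011 = 2.2626 Tg P/yr.
Box B: F(B→C) = (2.2626 + 1.291) − 1.437 = 2.1166 Tg P/yr.
Box C throughput = its input = 2.1166 Tg P/yr; τ = 569900 / 2.1166 = 269300 yr.

269000 yr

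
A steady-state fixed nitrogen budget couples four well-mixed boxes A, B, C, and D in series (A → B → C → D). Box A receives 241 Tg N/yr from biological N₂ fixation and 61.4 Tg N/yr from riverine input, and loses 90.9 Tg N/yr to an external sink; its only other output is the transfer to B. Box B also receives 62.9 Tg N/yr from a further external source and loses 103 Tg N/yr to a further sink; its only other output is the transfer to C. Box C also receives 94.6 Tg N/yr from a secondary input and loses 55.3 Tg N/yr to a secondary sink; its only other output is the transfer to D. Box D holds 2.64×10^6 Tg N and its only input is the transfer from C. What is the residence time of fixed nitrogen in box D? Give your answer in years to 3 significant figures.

12500 yr

Box A: F(A→B) = (241 + 61.4) − 90.9 = 211.50 Tg N/yr.
Box B: F(B→C) = (211.50 + 62.9) − 103 = 171.40 Tg N/yr.
Box C: F(C→D) = (171.40 + 94.6) − 55.3 = 210.70 Tg N/yr.
Box D throughput = its input = 210.70 Tg N/yr; τ = 2.64×10^6 / 210.70 = 12530 yr.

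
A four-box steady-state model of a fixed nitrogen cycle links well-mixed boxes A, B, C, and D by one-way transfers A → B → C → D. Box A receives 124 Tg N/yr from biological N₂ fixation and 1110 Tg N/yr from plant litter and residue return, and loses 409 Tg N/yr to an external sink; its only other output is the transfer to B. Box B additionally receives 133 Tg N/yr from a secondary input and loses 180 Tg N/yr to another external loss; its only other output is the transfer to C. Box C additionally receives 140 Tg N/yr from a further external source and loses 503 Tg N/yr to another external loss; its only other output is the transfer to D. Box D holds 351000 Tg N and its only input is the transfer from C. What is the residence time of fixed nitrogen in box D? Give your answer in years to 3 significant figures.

Box A: F(A→B) = (124 + 1110) − 409 = 825.00 Tg N/yr.
Box B: F(B→C) = (825.00 + 133) − 180 = 778.00 Tg N/yr.
Box C: F(C→D) = (778.00 + 140) − 503 = 415.00 Tg N/yr.
Box D throughput = its input = 415.00 Tg N/yr; τ = 351000 / 415.00 = 845.8 yr.

846 yr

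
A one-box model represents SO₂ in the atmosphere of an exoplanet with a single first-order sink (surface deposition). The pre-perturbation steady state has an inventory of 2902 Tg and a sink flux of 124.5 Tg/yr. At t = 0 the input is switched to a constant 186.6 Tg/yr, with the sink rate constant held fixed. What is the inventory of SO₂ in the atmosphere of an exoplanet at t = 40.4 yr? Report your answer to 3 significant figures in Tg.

τ = M₀/F₀ = 2902/124.5 = 23.31 yr; rate constant k = 1/τ.
New steady state M_∞ = F₁/k = F₁·τ = 186.6 × 23.31 = 4349.5 Tg.
M(t) = M_∞ + (M₀ − M_∞)·e^(−t/τ); t/τ = 40.4/23.31 = 1.733, so e^(−t/τ) = 0.1767.
M(t) = 4349.5 − 1448 × 0.1767 = 4093.7 Tg.

4090 Tg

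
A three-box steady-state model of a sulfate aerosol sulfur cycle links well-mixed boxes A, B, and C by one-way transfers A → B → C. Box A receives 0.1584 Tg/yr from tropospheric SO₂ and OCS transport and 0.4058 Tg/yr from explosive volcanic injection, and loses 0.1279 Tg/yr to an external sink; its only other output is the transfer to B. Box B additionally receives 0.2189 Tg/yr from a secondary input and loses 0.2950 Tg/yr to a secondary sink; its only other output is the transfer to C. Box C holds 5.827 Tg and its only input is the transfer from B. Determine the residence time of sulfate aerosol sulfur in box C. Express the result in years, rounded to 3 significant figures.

Box A: F(A→B) = (0.1584 + 0.4058) − 0.1279 = 0.43630 Tg/yr.
Box B: F(B→C) = (0.43630 + 0.2189) − 0.2950 = 0.36020 Tg/yr.
Box C throughput = its input = 0.36020 Tg/yr; τ = 5.827 / 0.36020 = 16.18 yr.

16.2 yr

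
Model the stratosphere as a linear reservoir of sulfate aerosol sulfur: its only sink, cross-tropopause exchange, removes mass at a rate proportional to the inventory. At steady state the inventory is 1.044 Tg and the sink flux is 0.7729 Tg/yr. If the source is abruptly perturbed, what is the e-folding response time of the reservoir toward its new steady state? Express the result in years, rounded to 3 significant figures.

For a linear reservoir the response time equals the residence time τ = M/F.
τ = 1.044 / 0.7729 = 1.351 yr.

1.35 yr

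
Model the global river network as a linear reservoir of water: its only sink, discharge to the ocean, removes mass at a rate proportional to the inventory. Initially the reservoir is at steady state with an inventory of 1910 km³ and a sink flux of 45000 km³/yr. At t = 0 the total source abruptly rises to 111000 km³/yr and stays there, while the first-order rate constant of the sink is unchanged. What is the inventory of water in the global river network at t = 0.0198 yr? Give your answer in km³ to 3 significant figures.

The sink rate constant is k = F₀/M₀ = 45000/1910 = 23.56 yr⁻¹.
Solving dM/dt = F₁ − kM with M(0) = M₀ gives M(t) = F₁/k + (M₀ − F₁/k)·e^(−kt).
F₁/k = 111000/23.56 = 4711.3 km³; kt = 23.56 × 0.0198 = 0.4665, e^(−kt) = 0.6272.
M(0.0198) = 4711.3 + (1910 − 4711.3) × 0.6272 = 4711.3 − 1757 = 2954.3 km³.

2950 km³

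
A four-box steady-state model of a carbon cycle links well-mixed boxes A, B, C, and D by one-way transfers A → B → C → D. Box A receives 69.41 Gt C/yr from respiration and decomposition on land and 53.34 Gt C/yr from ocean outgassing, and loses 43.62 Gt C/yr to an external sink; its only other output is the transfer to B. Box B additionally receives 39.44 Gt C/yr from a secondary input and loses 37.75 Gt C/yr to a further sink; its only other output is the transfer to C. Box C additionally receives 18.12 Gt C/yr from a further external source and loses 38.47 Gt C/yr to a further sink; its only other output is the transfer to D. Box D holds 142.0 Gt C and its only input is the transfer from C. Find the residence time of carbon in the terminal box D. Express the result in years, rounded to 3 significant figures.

2.35 yr

Box A: F(A→B) = (69.41 + 53.34) − 43.62 = 79.130 Gt C/yr.
Box B: F(B→C) = (79.130 + 39.44) − 37.75 = 80.820 Gt C/yr.
Box C: F(C→D) = (80.820 + 18.12) − 38.47 = 60.470 Gt C/yr.
Box D throughput = its input = 60.470 Gt C/yr; τ = 142.0 / 60.470 = 2.348 yr.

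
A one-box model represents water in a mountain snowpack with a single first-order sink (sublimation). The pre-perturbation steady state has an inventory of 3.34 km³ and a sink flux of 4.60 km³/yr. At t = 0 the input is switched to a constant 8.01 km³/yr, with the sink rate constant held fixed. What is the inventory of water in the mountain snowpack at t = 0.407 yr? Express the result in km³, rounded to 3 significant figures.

4.40 km³

τ = M₀/F₀ = 3.34/4.60 = 0.7261 yr; rate constant k = 1/τ.
New steady state M_∞ = F₁/k = F₁·τ = 8.01 × 0.7261 = 5.8160 km³.
M(t) = M_∞ + (M₀ − M_∞)·e^(−t/τ); t/τ = 0.407/0.7261 = 0.5605, so e^(−t/τ) = 0.5709.
M(t) = 5.8160 − 2.476 × 0.5709 = 4.4024 km³.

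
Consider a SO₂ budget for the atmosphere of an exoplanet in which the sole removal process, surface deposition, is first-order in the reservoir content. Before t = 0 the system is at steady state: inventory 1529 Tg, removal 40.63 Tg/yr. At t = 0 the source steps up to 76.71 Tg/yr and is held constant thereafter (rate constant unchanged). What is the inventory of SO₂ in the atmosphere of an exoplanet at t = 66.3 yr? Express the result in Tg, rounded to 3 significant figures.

2650 Tg

τ = M₀/F₀ = 1529/40.63 = 37.63 yr; rate constant k = 1/τ.
New steady state M_∞ = F₁/k = F₁·τ = 76.71 × 37.63 = 2886.8 Tg.
M(t) = M_∞ + (M₀ − M_∞)·e^(−t/τ); t/τ = 66.3/37.63 = 1.762, so e^(−t/τ) = 0.1717.
M(t) = 2886.8 − 1358 × 0.1717 = 2653.6 Tg.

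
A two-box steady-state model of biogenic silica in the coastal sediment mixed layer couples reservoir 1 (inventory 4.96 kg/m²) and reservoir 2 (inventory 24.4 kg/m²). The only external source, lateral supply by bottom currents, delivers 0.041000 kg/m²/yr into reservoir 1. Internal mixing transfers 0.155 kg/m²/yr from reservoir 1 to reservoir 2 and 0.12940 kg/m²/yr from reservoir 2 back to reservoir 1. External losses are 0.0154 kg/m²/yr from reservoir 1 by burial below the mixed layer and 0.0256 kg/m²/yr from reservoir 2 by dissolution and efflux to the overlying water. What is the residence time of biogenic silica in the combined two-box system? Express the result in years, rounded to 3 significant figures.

716 yr

Treat the two boxes together as one reservoir: the mixing fluxes between them are internal recycling, so τ = ΣM / Σ(external losses).
M_total = 4.96 + 24.4 = 29.360 kg/m².
ΣF_external_out = 0.0154 + 0.0256 = 0.041000 kg/m²/yr.
τ = M_total / ΣF_ext = 29.360 / 0.041000 = 716.1 yr.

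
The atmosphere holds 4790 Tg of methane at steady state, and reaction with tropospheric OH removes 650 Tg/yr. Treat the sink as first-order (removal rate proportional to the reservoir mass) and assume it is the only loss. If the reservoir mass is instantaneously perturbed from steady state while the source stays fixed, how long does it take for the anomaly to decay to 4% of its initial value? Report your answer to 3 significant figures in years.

23.7 yr

For a linear reservoir the anomaly decays as exp(−t/τ) with τ = M/F = 4790/650 = 7.369 yr.
exp(−t/τ) = 0.04 ⇒ t = −τ ln(0.04) = 7.369 × 3.219 = 23.72 yr.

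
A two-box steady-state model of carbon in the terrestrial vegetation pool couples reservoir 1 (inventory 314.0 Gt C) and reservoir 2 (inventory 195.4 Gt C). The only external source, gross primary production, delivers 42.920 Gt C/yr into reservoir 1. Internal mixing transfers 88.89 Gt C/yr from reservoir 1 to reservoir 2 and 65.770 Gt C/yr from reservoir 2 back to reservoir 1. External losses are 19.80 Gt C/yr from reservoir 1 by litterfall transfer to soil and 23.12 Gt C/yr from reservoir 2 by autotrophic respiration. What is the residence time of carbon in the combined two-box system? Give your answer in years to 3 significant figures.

11.9 yr

Residence time in the combined system uses the total inventory and the total *external* removal — internal exchanges between the two boxes cancel.
M_total = 314.0 + 195.4 = 509.40 Gt C.
ΣF_external_out = 19.80 + 23.12 = 42.920 Gt C/yr.
τ = M_total / ΣF_ext = 509.40 / 42.920 = 11.87 yr.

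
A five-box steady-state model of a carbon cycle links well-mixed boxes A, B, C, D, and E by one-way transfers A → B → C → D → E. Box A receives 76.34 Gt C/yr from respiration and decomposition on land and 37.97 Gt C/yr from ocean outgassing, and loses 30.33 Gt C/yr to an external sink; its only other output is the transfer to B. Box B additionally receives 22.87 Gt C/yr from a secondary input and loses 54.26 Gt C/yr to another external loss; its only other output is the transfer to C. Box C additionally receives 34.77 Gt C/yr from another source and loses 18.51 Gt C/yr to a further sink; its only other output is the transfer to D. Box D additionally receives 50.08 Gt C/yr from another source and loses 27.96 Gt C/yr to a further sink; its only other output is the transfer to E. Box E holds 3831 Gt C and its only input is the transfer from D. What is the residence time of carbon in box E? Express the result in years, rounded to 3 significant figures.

42.1 yr

Box A: F(A→B) = (76.34 + 37.97) − 30.33 = 83.980 Gt C/yr.
Box B: F(B→C) = (83.980 + 22.87) − 54.26 = 52.590 Gt C/yr.
Box C: F(C→D) = (52.590 + 34.77) − 18.51 = 68.850 Gt C/yr.
Box D: F(D→E) = (68.850 + 50.08) − 27.96 = 90.970 Gt C/yr.
Box E throughput = its input = 90.970 Gt C/yr; τ = 3831 / 90.970 = 42.11 yr.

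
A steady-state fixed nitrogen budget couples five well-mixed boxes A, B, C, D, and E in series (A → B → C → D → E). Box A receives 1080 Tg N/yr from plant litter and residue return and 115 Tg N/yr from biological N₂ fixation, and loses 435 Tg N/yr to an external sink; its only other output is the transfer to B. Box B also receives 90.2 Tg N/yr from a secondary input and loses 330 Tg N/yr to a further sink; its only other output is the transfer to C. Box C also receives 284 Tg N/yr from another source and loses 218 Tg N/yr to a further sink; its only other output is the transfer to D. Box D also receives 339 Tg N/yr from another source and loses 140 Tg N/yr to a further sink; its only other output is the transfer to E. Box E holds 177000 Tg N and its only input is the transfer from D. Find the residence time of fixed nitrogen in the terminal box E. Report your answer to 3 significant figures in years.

225 yr

Box A: F(A→B) = (1080 + 115) − 435 = 760.00 Tg N/yr.
Box B: F(B→C) = (760.00 + 90.2) − 330 = 520.20 Tg N/yr.
Box C: F(C→D) = (520.20 + 284) − 218 = 586.20 Tg N/yr.
Box D: F(D→E) = (586.20 + 339) − 140 = 785.20 Tg N/yr.
Box E throughput = its input = 785.20 Tg N/yr; τ = 177000 / 785.20 = 225.4 yr.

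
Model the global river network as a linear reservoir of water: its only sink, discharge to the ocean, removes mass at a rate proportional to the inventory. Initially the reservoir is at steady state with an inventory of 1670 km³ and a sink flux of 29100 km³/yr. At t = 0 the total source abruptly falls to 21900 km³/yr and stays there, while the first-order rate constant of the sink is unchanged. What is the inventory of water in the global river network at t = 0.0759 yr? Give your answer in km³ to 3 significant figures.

1370 km³

The sink rate constant is k = F₀/M₀ = 29100/1670 = 17.43 yr⁻¹.
Solving dM/dt = F₁ − kM with M(0) = M₀ gives M(t) = F₁/k + (M₀ − F₁/k)·e^(−kt).
F₁/k = 21900/17.43 = 1256.8 km³; kt = 17.43 × 0.0759 = 1.323, e^(−kt) = 0.2664.
M(0.0759) = 1256.8 + (1670 − 1256.8) × 0.2664 = 1256.8 + 110.1 = 1366.9 km³.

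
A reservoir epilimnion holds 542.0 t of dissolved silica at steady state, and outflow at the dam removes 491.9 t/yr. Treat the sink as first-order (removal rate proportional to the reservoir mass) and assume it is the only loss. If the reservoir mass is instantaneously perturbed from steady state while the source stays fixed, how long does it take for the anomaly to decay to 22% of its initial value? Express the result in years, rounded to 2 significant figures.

For a linear reservoir the anomaly decays as exp(−t/τ) with τ = M/F = 542.0/491.9 = 1.102 yr.
exp(−t/τ) = 0.22 ⇒ t = −τ ln(0.22) = 1.102 × 1.514 = 1.668 yr.

1.7 yr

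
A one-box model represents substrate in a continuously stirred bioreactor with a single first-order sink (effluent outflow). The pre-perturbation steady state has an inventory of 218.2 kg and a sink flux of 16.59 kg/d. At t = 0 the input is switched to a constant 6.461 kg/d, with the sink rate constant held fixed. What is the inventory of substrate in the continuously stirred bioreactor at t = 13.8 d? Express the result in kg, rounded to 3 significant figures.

132 kg

τ = M₀/F₀ = 218.2/16.59 = 13.15 d; rate constant k = 1/τ.
New steady state M_∞ = F₁/k = F₁·τ = 6.461 × 13.15 = 84.978 kg.
M(t) = M_∞ + (M₀ − M_∞)·e^(−t/τ); t/τ = 13.8/13.15 = 1.049, so e^(−t/τ) = 0.3502.
M(t) = 84.978 + 133.2 × 0.3502 = 131.63 kg.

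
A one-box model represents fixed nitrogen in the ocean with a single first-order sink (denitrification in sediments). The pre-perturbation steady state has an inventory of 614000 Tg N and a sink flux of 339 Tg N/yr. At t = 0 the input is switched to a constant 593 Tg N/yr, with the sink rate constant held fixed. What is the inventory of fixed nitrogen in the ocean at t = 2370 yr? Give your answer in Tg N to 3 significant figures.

Residence time τ = M₀/F₀ = 1811 yr. The eventual steady state is M_∞ = M₀·(F₁/F₀) = 614000 × 593/339 = 1.0740×10^6 Tg N.
The anomaly ΔM(t) = M(t) − M_∞ decays as ΔM₀·e^(−t/τ) with ΔM₀ = 614000 − 1.0740×10^6 = −460000 Tg N.
At t = 2370 yr, e^(−t/τ) = e^(−1.309) = 0.2702, so ΔM = −124300 Tg N and M = 1.0740×10^6 − 124300 = 949730 Tg N.

950000 Tg N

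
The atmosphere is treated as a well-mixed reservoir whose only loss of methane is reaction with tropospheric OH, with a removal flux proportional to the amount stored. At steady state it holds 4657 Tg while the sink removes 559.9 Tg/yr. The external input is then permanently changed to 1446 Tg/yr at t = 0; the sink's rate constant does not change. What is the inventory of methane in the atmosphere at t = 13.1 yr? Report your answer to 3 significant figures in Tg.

Residence time τ = M₀/F₀ = 8.318 yr. The eventual steady state is M_∞ = M₀·(F₁/F₀) = 4657 × 1446/559.9 = 12027 Tg.
The anomaly ΔM(t) = M(t) − M_∞ decays as ΔM₀·e^(−t/τ) with ΔM₀ = 4657 − 12027 = −7370 Tg.
At t = 13.1 yr, e^(−t/τ) = e^(−1.575) = 0.2070, so ΔM = −1526 Tg and M = 12027 − 1526 = 10501 Tg.

10500 Tg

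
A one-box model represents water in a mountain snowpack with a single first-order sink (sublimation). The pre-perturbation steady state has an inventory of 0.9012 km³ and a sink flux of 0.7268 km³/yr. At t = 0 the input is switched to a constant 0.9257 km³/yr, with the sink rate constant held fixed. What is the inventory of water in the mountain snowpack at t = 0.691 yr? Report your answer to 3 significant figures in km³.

1.01 km³

Residence time τ = M₀/F₀ = 1.240 yr. The eventual steady state is M_∞ = M₀·(F₁/F₀) = 0.9012 × 0.9257/0.7268 = 1.1478 km³.
The anomaly ΔM(t) = M(t) − M_∞ decays as ΔM₀·e^(−t/τ) with ΔM₀ = 0.9012 − 1.1478 = −0.2466 km³.
At t = 0.691 yr, e^(−t/τ) = e^(−0.5573) = 0.5728, so ΔM = −0.1413 km³ and M = 1.1478 − 0.1413 = 1.0066 km³.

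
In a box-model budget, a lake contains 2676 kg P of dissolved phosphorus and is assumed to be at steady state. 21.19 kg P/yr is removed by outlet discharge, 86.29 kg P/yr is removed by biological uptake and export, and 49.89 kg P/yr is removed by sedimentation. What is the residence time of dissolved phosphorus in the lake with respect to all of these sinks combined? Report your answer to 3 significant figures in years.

Total removal flux = 21.19 + 86.29 + 49.89 = 157.37 kg P/yr.
τ = M / ΣF_out = 2676 / 157.37 = 17.00 yr.

17.0 yr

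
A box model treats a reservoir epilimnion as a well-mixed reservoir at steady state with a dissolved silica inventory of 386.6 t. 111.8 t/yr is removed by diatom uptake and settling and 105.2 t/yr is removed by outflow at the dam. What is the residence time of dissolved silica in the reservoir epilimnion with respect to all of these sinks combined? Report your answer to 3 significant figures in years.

1.78 yr

Total removal flux = 111.8 + 105.2 = 217.00 t/yr.
τ = M / ΣF_out = 386.6 / 217.00 = 1.782 yr.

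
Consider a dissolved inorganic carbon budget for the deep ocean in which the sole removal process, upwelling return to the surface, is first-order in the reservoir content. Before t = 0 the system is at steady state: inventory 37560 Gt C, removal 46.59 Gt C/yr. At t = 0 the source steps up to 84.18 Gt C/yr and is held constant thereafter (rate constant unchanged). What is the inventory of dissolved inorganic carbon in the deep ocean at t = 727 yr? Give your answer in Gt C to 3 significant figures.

55600 Gt C

The sink rate constant is k = F₀/M₀ = 46.59/37560 = 0.001240 yr⁻¹.
Solving dM/dt = F₁ − kM with M(0) = M₀ gives M(t) = F₁/k + (M₀ − F₁/k)·e^(−kt).
F₁/k = 84.18/0.001240 = 67864 Gt C; kt = 0.001240 × 727 = 0.9018, e^(−kt) = 0.4058.
M(727) = 67864 + (37560 − 67864) × 0.4058 = 67864 − 12300 = 55565 Gt C.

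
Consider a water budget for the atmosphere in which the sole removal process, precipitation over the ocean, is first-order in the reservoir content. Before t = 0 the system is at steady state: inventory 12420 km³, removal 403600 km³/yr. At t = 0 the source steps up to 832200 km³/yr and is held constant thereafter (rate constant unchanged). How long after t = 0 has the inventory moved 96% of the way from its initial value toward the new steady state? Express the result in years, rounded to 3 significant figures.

τ = M₀/F₀ = 12420/403600 = 0.03077 yr.
The remaining gap fraction is e^(−t/τ); 96% covered ⇒ e^(−t/τ) = 0.0400.
t = −τ ln(0.0400) = 0.03077 × 3.219 = 0.09905 yr.

0.0991 yr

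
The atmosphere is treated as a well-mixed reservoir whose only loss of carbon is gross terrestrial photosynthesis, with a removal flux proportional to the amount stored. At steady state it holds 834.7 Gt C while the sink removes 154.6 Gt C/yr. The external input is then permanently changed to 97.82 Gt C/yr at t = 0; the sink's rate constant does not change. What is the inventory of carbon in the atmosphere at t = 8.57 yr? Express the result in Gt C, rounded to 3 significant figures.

591 Gt C

The sink rate constant is k = F₀/M₀ = 154.6/834.7 = 0.1852 yr⁻¹.
Solving dM/dt = F₁ − kM with M(0) = M₀ gives M(t) = F₁/k + (M₀ − F₁/k)·e^(−kt).
F₁/k = 97.82/0.1852 = 528.14 Gt C; kt = 0.1852 × 8.57 = 1.587, e^(−kt) = 0.2045.
M(8.57) = 528.14 + (834.7 − 528.14) × 0.2045 = 528.14 + 62.68 = 590.82 Gt C.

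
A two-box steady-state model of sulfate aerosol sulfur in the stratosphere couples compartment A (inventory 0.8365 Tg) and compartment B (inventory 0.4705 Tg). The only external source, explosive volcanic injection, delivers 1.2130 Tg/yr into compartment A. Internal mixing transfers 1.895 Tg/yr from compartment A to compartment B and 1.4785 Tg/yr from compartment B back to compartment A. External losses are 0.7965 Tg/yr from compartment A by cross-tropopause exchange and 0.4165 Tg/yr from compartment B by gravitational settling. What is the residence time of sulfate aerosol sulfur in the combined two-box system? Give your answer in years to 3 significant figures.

1.08 yr

Treat the two boxes together as one reservoir: the mixing fluxes between them are internal recycling, so τ = ΣM / Σ(external losses).
M_total = 0.8365 + 0.4705 = 1.3070 Tg.
ΣF_external_out = 0.7965 + 0.4165 = 1.2130 Tg/yr.
τ = M_total / ΣF_ext = 1.3070 / 1.2130 = 1.077 yr.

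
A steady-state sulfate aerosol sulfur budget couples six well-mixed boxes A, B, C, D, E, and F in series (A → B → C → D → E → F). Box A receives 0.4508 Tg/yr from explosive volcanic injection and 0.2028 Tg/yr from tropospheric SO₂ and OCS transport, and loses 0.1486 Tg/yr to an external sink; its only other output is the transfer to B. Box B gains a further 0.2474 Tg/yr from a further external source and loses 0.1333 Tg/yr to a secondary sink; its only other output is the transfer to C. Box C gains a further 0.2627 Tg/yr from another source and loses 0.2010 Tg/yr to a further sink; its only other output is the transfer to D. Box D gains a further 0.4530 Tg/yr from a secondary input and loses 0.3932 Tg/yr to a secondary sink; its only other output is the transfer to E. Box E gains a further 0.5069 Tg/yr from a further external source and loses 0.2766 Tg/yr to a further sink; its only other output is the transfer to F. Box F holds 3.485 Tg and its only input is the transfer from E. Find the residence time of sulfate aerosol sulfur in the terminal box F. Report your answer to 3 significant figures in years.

3.59 yr

Box A: F(A→B) = (0.4508 + 0.2028) − 0.1486 = 0.50500 Tg/yr.
Box B: F(B→C) = (0.50500 + 0.2474) − 0.1333 = 0.61910 Tg/yr.
Box C: F(C→D) = (0.61910 + 0.2627) − 0.2010 = 0.68080 Tg/yr.
Box D: F(D→E) = (0.68080 + 0.4530) − 0.3932 = 0.74060 Tg/yr.
Box E: F(E→F) = (0.74060 + 0.5069) − 0.2766 = 0.97090 Tg/yr.
Box F throughput = its input = 0.97090 Tg/yr; τ = 3.485 / 0.97090 = 3.589 yr.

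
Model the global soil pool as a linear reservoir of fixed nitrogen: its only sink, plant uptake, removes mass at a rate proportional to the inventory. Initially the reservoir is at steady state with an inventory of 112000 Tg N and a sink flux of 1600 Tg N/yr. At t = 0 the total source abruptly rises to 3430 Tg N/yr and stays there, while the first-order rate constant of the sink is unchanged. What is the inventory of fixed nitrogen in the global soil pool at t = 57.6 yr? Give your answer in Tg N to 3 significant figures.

184000 Tg N

τ = M₀/F₀ = 112000/1600 = 70.00 yr; rate constant k = 1/τ.
New steady state M_∞ = F₁/k = F₁·τ = 3430 × 70.00 = 240100 Tg N.
M(t) = M_∞ + (M₀ − M_∞)·e^(−t/τ); t/τ = 57.6/70.00 = 0.8229, so e^(−t/τ) = 0.4392.
M(t) = 240100 − 128100 × 0.4392 = 183840 Tg N.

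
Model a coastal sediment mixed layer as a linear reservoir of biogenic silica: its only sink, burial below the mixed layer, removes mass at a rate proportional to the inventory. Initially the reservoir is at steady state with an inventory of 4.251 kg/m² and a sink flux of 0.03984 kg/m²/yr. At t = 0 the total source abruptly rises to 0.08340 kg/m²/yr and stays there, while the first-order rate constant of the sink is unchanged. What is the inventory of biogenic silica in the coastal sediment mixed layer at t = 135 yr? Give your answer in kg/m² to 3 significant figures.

The sink rate constant is k = F₀/M₀ = 0.03984/4.251 = 0.009372 yr⁻¹.
Solving dM/dt = F₁ − kM with M(0) = M₀ gives M(t) = F₁/k + (M₀ − F₁/k)·e^(−kt).
F₁/k = 0.08340/0.009372 = 8.8989 kg/m²; kt = 0.009372 × 135 = 1.265, e^(−kt) = 0.2822.
M(135) = 8.8989 + (4.251 − 8.8989) × 0.2822 = 8.8989 − 1.312 = 7.5874 kg/m².

7.59 kg/m²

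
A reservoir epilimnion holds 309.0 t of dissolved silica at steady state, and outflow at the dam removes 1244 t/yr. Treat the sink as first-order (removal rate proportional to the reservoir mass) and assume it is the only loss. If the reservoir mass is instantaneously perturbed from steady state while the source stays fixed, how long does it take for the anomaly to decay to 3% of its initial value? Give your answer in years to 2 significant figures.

0.87 yr

For a linear reservoir the anomaly decays as exp(−t/τ) with τ = M/F = 309.0/1244 = 0.2484 yr.
exp(−t/τ) = 0.03 ⇒ t = −τ ln(0.03) = 0.2484 × 3.507 = 0.8710 yr.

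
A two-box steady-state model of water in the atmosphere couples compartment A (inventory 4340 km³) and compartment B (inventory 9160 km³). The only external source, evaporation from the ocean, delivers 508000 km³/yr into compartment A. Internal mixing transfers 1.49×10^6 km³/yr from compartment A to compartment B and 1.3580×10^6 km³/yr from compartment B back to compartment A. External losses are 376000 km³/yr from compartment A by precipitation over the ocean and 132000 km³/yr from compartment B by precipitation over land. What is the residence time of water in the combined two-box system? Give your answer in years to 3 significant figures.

Treat the two boxes together as one reservoir: the mixing fluxes between them are internal recycling, so τ = ΣM / Σ(external losses).
M_total = 4340 + 9160 = 13500 km³.
ΣF_external_out = 376000 + 132000 = 508000 km³/yr.
τ = M_total / ΣF_ext = 13500 / 508000 = 0.02657 yr.

0.0266 yr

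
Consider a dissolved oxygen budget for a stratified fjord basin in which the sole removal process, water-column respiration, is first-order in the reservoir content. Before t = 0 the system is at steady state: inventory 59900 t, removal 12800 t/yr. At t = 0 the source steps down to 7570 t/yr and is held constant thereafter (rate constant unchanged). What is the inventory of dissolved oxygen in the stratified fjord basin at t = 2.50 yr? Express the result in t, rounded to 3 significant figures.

The sink rate constant is k = F₀/M₀ = 12800/59900 = 0.2137 yr⁻¹.
Solving dM/dt = F₁ − kM with M(0) = M₀ gives M(t) = F₁/k + (M₀ − F₁/k)·e^(−kt).
F₁/k = 7570/0.2137 = 35425 t; kt = 0.2137 × 2.50 = 0.5342, e^(−kt) = 0.5861.
M(2.50) = 35425 + (59900 − 35425) × 0.5861 = 35425 + 14350 = 49770 t.

49800 t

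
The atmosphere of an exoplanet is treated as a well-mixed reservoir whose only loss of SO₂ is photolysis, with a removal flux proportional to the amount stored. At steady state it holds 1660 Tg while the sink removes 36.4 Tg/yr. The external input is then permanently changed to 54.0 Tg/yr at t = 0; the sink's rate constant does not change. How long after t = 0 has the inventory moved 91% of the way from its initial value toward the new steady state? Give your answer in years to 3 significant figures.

110 yr

τ = M₀/F₀ = 1660/36.4 = 45.60 yr.
The remaining gap fraction is e^(−t/τ); 91% covered ⇒ e^(−t/τ) = 0.0900.
t = −τ ln(0.0900) = 45.60 × 2.408 = 109.8 yr.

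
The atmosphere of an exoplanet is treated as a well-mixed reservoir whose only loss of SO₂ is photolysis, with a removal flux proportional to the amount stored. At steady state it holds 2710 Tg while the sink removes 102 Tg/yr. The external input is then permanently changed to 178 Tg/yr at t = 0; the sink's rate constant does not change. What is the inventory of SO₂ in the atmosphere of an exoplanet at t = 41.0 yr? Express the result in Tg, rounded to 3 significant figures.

τ = M₀/F₀ = 2710/102 = 26.57 yr; rate constant k = 1/τ.
New steady state M_∞ = F₁/k = F₁·τ = 178 × 26.57 = 4729.2 Tg.
M(t) = M_∞ + (M₀ − M_∞)·e^(−t/τ); t/τ = 41.0/26.57 = 1.543, so e^(−t/τ) = 0.2137.
M(t) = 4729.2 − 2019 × 0.2137 = 4297.7 Tg.

4300 Tg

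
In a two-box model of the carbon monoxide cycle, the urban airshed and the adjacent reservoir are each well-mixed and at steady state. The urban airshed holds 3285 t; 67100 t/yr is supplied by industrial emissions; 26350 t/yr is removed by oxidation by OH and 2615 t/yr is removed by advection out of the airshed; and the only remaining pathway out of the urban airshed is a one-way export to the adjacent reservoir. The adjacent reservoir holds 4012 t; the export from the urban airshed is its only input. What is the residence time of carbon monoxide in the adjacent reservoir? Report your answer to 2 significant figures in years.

0.11 yr

Balance the urban airshed: ΣF_in = 67100 t/yr.
Export to the adjacent reservoir = ΣF_in − (26350 + 2615) = 38135 t/yr.
At steady state the output of the adjacent reservoir equals its input, 38135 t/yr.
τ = M / F = 4012 / 38135 = 0.1052 yr.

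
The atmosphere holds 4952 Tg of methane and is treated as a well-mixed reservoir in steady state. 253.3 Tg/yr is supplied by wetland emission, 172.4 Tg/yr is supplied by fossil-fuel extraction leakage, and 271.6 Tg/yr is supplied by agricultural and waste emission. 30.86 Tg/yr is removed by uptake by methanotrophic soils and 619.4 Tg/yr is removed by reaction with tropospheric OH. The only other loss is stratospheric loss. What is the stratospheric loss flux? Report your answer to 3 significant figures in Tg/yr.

47.0 Tg/yr

At steady state ΣF_in = ΣF_out.
ΣF_in = 253.3 + 172.4 + 271.6 = 697.30 Tg/yr.
Stratospheric loss flux = ΣF_in − (30.86 + 619.4) = 697.30 − 650.3 = 47.04 Tg/yr.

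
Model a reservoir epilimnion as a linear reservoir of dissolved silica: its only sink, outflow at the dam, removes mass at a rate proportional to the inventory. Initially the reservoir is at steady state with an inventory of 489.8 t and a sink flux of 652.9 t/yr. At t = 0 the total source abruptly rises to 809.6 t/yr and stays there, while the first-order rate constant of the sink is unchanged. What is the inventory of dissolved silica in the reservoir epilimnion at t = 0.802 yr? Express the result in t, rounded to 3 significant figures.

Residence time τ = M₀/F₀ = 0.7502 yr. The eventual steady state is M_∞ = M₀·(F₁/F₀) = 489.8 × 809.6/652.9 = 607.36 t.
The anomaly ΔM(t) = M(t) − M_∞ decays as ΔM₀·e^(−t/τ) with ΔM₀ = 489.8 − 607.36 = −117.6 t.
At t = 0.802 yr, e^(−t/τ) = e^(−1.069) = 0.3433, so ΔM = −40.36 t and M = 607.36 − 40.36 = 566.99 t.

567 t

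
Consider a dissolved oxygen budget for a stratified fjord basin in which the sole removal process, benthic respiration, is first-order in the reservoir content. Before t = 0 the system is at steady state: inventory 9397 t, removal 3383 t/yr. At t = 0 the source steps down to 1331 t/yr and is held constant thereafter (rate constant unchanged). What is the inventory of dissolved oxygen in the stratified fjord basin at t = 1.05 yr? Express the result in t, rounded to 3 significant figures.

7600 t

τ = M₀/F₀ = 9397/3383 = 2.778 yr; rate constant k = 1/τ.
New steady state M_∞ = F₁/k = F₁·τ = 1331 × 2.778 = 3697.1 t.
M(t) = M_∞ + (M₀ − M_∞)·e^(−t/τ); t/τ = 1.05/2.778 = 0.3780, so e^(−t/τ) = 0.6852.
M(t) = 3697.1 + 5700 × 0.6852 = 7602.8 t.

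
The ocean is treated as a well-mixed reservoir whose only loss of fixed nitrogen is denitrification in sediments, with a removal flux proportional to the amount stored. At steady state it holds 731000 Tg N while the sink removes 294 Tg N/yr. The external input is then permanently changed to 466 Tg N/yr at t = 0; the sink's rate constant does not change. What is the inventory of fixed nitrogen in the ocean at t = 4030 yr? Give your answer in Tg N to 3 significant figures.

1.07×10^6 Tg N

The sink rate constant is k = F₀/M₀ = 294/731000 = 0.0004022 yr⁻¹.
Solving dM/dt = F₁ − kM with M(0) = M₀ gives M(t) = F₁/k + (M₀ − F₁/k)·e^(−kt).
F₁/k = 466/0.0004022 = 1.1587×10^6 Tg N; kt = 0.0004022 × 4030 = 1.621, e^(−kt) = 0.1977.
M(4030) = 1.1587×10^6 + (731000 − 1.1587×10^6) × 0.1977 = 1.1587×10^6 − 84560 = 1.0741×10^6 Tg N.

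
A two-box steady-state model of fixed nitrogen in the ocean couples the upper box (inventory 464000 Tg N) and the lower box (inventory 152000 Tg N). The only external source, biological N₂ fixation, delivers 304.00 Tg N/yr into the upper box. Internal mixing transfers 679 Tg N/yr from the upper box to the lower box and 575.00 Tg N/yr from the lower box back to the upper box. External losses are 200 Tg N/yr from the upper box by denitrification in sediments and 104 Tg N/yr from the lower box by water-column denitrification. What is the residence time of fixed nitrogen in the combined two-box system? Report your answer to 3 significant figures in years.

Residence time in the combined system uses the total inventory and the total *external* removal — internal exchanges between the two boxes cancel.
M_total = 464000 + 152000 = 616000 Tg N.
ΣF_external_out = 200 + 104 = 304.00 Tg N/yr.
τ = M_total / ΣF_ext = 616000 / 304.00 = 2026 yr.

2030 yr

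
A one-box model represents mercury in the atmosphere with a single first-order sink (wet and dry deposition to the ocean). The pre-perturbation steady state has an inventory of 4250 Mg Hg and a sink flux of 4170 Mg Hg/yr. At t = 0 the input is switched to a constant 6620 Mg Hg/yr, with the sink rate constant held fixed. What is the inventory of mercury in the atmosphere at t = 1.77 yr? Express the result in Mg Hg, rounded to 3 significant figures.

The sink rate constant is k = F₀/M₀ = 4170/4250 = 0.9812 yr⁻¹.
Solving dM/dt = F₁ − kM with M(0) = M₀ gives M(t) = F₁/k + (M₀ − F₁/k)·e^(−kt).
F₁/k = 6620/0.9812 = 6747.0 Mg Hg; kt = 0.9812 × 1.77 = 1.737, e^(−kt) = 0.1761.
M(1.77) = 6747.0 + (4250 − 6747.0) × 0.1761 = 6747.0 − 439.7 = 6307.3 Mg Hg.

6310 Mg Hg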